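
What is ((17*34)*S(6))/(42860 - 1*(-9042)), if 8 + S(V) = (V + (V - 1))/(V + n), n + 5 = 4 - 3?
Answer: -1445/51902 ≈ -0.027841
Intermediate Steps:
n = -4 (n = -5 + (4 - 3) = -5 + 1 = -4)
S(V) = -8 + (-1 + 2*V)/(-4 + V) (S(V) = -8 + (V + (V - 1))/(V - 4) = -8 + (V + (-1 + V))/(-4 + V) = -8 + (-1 + 2*V)/(-4 + V))
((17*34)*S(6))/(42860 - 1*(-9042)) = ((17*34)*((31 - 6*6)/(-4 + 6)))/(42860 - 1*(-9042)) = (578*((31 - 36)/2))/(42860 + 9042) = (578*((½)*(-5)))/51902 = (578*(-5/2))*(1/51902) = -1445*1/51902 = -1445/51902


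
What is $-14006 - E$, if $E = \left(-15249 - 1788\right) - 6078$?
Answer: $9109$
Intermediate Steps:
$E = -23115$ ($E = -17037 - 6078 = -23115$)
$-14006 - E = -14006 - -23115 = -14006 + 23115 = 9109$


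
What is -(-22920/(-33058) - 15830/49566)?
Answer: -153186145/409638207 ≈ -0.37395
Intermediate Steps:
-(-22920/(-33058) - 15830/49566) = -(-22920*(-1/33058) - 15830*1/49566) = -(11460/16529 - 7915/24783) = -1*153186145/409638207 = -153186145/409638207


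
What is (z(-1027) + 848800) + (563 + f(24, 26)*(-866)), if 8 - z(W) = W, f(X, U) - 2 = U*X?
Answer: 308282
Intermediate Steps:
f(X, U) = 2 + U*X
z(W) = 8 - W
(z(-1027) + 848800) + (563 + f(24, 26)*(-866)) = ((8 - 1*(-1027)) + 848800) + (563 + (2 + 26*24)*(-866)) = ((8 + 1027) + 848800) + (563 + (2 + 624)*(-866)) = (1035 + 848800) + (563 + 626*(-866)) = 849835 + (563 - 542116) = 849835 - 541553 = 308282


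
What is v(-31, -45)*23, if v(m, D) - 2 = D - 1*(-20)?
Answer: -529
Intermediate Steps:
v(m, D) = 22 + D (v(m, D) = 2 + (D - 1*(-20)) = 2 + (D + 20) = 2 + (20 + D) = 22 + D)
v(-31, -45)*23 = (22 - 45)*23 = -23*23 = -529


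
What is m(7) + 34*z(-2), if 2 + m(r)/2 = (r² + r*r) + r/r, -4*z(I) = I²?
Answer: 160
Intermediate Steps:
z(I) = -I²/4
m(r) = -2 + 4*r² (m(r) = -4 + 2*((r² + r*r) + r/r) = -4 + 2*((r² + r²) + 1) = -4 + 2*(2*r² + 1) = -4 + 2*(1 + 2*r²) = -4 + (2 + 4*r²) = -2 + 4*r²)
m(7) + 34*z(-2) = (-2 + 4*7²) + 34*(-¼*(-2)²) = (-2 + 4*49) + 34*(-¼*4) = (-2 + 196) + 34*(-1) = 194 - 34 = 160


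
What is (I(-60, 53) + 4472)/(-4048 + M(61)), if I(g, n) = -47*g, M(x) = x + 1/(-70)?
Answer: -510440/279091 ≈ -1.8289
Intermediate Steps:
M(x) = -1/70 + x (M(x) = x - 1/70 = -1/70 + x)
(I(-60, 53) + 4472)/(-4048 + M(61)) = (-47*(-60) + 4472)/(-4048 + (-1/70 + 61)) = (2820 + 4472)/(-4048 + 4269/70) = 7292/(-279091/70) = 7292*(-70/279091) = -510440/279091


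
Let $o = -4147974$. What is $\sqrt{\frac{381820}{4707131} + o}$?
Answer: $\frac{i \sqrt{91906999296400539394}}{4707131} \approx 2036.7 i$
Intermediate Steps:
$\sqrt{\frac{381820}{4707131} + o} = \sqrt{\frac{381820}{4707131} - 4147974} = \sqrt{- \frac{19525056620774}{4707131}} = \frac{i \sqrt{91906999296400539394}}{4707131}$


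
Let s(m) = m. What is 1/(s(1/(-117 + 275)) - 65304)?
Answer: -158/10318031 ≈ -1.5313e-5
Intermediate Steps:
1/(s(1/(-117 + 275)) - 65304) = 1/(1/(-117 + 275) - 65304) = 1/(1/158 - 65304) = 1/(-10318031/158) = -158/10318031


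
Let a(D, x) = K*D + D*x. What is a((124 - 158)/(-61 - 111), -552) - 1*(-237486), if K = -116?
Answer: 10206220/43 ≈ 2.3735e+5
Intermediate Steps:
a(D, x) = -116*D + D*x
a((124 - 158)/(-61 - 111), -552) - 1*(-237486) = ((124 - 158)/(-61 - 111))*(-116 - 552) - 1*(-237486) = -34/(-172)*(-668) + 237486 = -34*(-1/172)*(-668) + 237486 = (17/86)*(-668) + 237486 = -5678/43 + 237486 = 10206220/43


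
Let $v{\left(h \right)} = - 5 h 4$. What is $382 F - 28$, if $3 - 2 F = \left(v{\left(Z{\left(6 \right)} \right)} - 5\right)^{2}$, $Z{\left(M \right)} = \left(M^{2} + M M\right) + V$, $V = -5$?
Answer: $-345523230$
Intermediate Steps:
$Z{\left(M \right)} = -5 + 2 M^{2}$ ($Z{\left(M \right)} = \left(M^{2} + M M\right) - 5 = \left(M^{2} + M^{2}\right) - 5 = 2 M^{2} - 5 = -5 + 2 M^{2}$)
$v{\left(h \right)} = - 20 h$
$F = -904511$ ($F = \frac{3}{2} - \frac{\left(- 20 \left(-5 + 2 \cdot 6^{2}\right) - 5\right)^{2}}{2} = \frac{3}{2} - \frac{\left(- 20 \left(-5 + 2 \cdot 36\right) - 5\right)^{2}}{2} = \frac{3}{2} - \frac{\left(- 20 \left(-5 + 72\right) - 5\right)^{2}}{2} = \frac{3}{2} - \frac{\left(\left(-20\right) 67 - 5\right)^{2}}{2} = \frac{3}{2} - \frac{\left(-1340 - 5\right)^{2}}{2} = \frac{3}{2} - \frac{\left(-1345\right)^{2}}{2} = \frac{3}{2} - \frac{1809025}{2} = -904511$)
$382 F - 28 = 382 \left(-904511\right) - 28 = -345523202 - 28 = -345523230$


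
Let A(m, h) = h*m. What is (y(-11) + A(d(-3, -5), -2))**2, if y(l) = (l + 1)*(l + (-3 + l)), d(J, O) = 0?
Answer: 62500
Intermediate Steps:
y(l) = (1 + l)*(-3 + 2*l)
(y(-11) + A(d(-3, -5), -2))**2 = ((-3 - 1*(-11) + 2*(-11)**2) - 2*0)**2 = ((-3 + 11 + 2*121) + 0)**2 = ((-3 + 11 + 242) + 0)**2 = (250 + 0)**2 = 250**2 = 62500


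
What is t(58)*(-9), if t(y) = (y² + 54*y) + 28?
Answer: -58716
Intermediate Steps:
t(y) = 28 + y² + 54*y
t(58)*(-9) = (28 + 58² + 54*58)*(-9) = (28 + 3364 + 3132)*(-9) = 6524*(-9) = -58716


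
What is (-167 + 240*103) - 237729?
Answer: -213176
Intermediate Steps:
(-167 + 240*103) - 237729 = (-167 + 24720) - 237729 = 24553 - 237729 = -213176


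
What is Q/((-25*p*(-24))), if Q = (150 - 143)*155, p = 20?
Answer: 217/2400 ≈ 0.090417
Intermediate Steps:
Q = 1085 (Q = 7*155 = 1085)
Q/((-25*p*(-24))) = 1085/((-25*20*(-24))) = 1085/((-500*(-24))) = 1085/12000 = 1085*(1/12000) = 217/2400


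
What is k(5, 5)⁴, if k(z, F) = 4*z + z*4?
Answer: 2560000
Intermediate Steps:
k(z, F) = 8*z (k(z, F) = 4*z + 4*z = 8*z)
k(5, 5)⁴ = (8*5)⁴ = 40⁴ = 2560000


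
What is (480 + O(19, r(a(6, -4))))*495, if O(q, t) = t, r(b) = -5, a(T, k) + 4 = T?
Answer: 235125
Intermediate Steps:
a(T, k) = -4 + T
(480 + O(19, r(a(6, -4))))*495 = (480 - 5)*495 = 475*495 = 235125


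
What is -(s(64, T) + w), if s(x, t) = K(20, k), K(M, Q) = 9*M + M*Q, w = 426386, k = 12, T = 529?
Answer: -426806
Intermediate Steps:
s(x, t) = 420 (s(x, t) = 20*(9 + 12) = 20*21 = 420)
-(s(64, T) + w) = -(420 + 426386) = -1*426806 = -426806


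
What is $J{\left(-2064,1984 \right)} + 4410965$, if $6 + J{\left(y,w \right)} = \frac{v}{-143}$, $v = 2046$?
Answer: $\frac{57342281}{13} \approx 4.4109 \cdot 10^{6}$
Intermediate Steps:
$J{\left(y,w \right)} = - \frac{264}{13}$ ($J{\left(y,w \right)} = -6 + \frac{2046}{-143} = -6 + 2046 \left(- \frac{1}{143}\right) = -6 - \frac{186}{13} = - \frac{264}{13}$)
$J{\left(-2064,1984 \right)} + 4410965 = - \frac{264}{13} + 4410965 = \frac{57342281}{13}$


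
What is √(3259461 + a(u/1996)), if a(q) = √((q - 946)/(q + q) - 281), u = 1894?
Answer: √(11692455839796 + 9470*I*√111774410)/1894 ≈ 1805.4 + 0.0077296*I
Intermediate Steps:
a(q) = √(-281 + (-946 + q)/(2*q)) (a(q) = √((-946 + q)/((2*q)) - 281) = √((-946 + q)*(1/(2*q)) - 281) = √((-946 + q)/(2*q) - 281) = √(-281 + (-946 + q)/(2*q)))
√(3259461 + a(u/1996)) = √(3259461 + √(-1122 - 1892/(1894/1996))/2) = √(3259461 + √(-1122 - 1892/(1894*(1/1996)))/2) = √(3259461 + √(-1122 - 1892/947/998)/2) = √(3259461 + √(-1122 - 1892*998/947)/2) = √(3259461 + √(-1122 - 1888216/947)/2) = √(3259461 + √(-2950750/947)/2) = √(3259461 + (5*I*√111774410/947)/2) = √(3259461 + 5*I*√111774410/1894)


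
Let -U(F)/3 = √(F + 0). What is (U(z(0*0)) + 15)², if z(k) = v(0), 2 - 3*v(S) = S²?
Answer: (15 - √6)² ≈ 157.52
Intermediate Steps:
v(S) = ⅔ - S²/3
z(k) = ⅔ (z(k) = ⅔ - ⅓*0² = ⅔ - ⅓*0 = ⅔ + 0 = ⅔)
U(F) = -3*√F (U(F) = -3*√(F + 0) = -3*√F)
(U(z(0*0)) + 15)² = (-√6 + 15)² = (15 - √6)²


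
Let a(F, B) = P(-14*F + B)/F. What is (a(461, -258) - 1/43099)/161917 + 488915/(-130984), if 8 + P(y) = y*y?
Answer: -188364123321882199/60197821717059656 ≈ -3.1291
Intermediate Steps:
P(y) = -8 + y**2 (P(y) = -8 + y*y = -8 + y**2)
a(F, B) = (-8 + (B - 14*F)**2)/F (a(F, B) = (-8 + (-14*F + B)**2)/F = (-8 + (B - 14*F)**2)/F)
(a(461, -258) - 1/43099)/161917 + 488915/(-130984) = ((-8 + (-258 - 14*461)**2)/461 - 1/43099)/161917 + 488915/(-130984) = ((-8 + (-258 - 6454)**2)/461 - 1*1/43099)*(1/161917) + 488915*(-1/130984) = ((-8 + (-6712)**2)/461 - 1/43099)*(1/161917) - 69845/18712 = ((-8 + 45050944)/461 - 1/43099)*(1/161917) - 69845/18712 = ((1/461)*45050936 - 1/43099)*(1/161917) - 69845/18712 = (45050936/461 - 1/43099)*(1/161917) - 69845/18712 = (1941650290203/19868639)*(1/161917) - 69845/18712 = 1941650290203/3217070420963 - 69845/18712 = -188364123321882199/60197821717059656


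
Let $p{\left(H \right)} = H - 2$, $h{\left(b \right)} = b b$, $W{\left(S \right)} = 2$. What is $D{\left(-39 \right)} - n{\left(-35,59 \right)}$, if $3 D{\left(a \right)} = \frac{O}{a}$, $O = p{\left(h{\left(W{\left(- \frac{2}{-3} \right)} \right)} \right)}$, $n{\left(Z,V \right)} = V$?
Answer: $- \frac{6905}{117} \approx -59.017$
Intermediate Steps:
$h{\left(b \right)} = b^{2}$
$p{\left(H \right)} = -2 + H$
$O = 2$ ($O = -2 + 2^{2} = -2 + 4 = 2$)
$D{\left(a \right)} = \frac{2}{3 a}$ ($D{\left(a \right)} = \frac{2 \frac{1}{a}}{3} = \frac{2}{3 a}$)
$D{\left(-39 \right)} - n{\left(-35,59 \right)} = \frac{2}{3 \left(-39\right)} - 59 = \frac{2}{3} \left(- \frac{1}{39}\right) - 59 = - \frac{2}{117} - 59 = - \frac{6905}{117}$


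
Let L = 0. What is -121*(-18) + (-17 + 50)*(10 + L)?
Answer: 2508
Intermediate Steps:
-121*(-18) + (-17 + 50)*(10 + L) = -121*(-18) + (-17 + 50)*(10 + 0) = 2178 + 33*10 = 2178 + 330 = 2508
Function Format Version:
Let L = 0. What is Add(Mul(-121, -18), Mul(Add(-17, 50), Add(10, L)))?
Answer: 2508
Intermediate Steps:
Add(Mul(-121, -18), Mul(Add(-17, 50), Add(10, L))) = Add(Mul(-121, -18), Mul(Add(-17, 50), Add(10, 0))) = Add(2178, Mul(33, 10)) = Add(2178, 330) = 2508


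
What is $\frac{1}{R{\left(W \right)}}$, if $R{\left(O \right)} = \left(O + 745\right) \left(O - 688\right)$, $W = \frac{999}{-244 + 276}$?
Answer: $- \frac{1024}{522041263} \approx -1.9615 \cdot 10^{-6}$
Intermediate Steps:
$W = \frac{999}{32} \approx 31.219$
$R{\left(O \right)} = \left(-688 + O\right) \left(745 + O\right)$ ($R{\left(O \right)} = \left(745 + O\right) \left(-688 + O\right) = \left(-688 + O\right) \left(745 + O\right)$)
$\frac{1}{R{\left(W \right)}} = \frac{1}{-512560 + \left(\frac{999}{32}\right)^{2} + 57 \cdot \frac{999}{32}} = \frac{1}{-512560 + \frac{998001}{1024} + \frac{56943}{32}} = \frac{1}{- \frac{522041263}{1024}} = - \frac{1024}{522041263}$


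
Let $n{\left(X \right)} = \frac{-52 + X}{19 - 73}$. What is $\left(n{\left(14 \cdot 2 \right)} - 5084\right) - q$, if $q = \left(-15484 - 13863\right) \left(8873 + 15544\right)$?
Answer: $\frac{6449045539}{9} \approx 7.1656 \cdot 10^{8}$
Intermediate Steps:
$q = -716565699$ ($q = \left(-29347\right) 24417 = -716565699$)
$n{\left(X \right)} = \frac{26}{27} - \frac{X}{54}$ ($n{\left(X \right)} = \frac{-52 + X}{-54} = \left(-52 + X\right) \left(- \frac{1}{54}\right) = \frac{26}{27} - \frac{X}{54}$)
$\left(n{\left(14 \cdot 2 \right)} - 5084\right) - q = \left(\left(\frac{26}{27} - \frac{14 \cdot 2}{54}\right) - 5084\right) - -716565699 = \left(\left(\frac{26}{27} - \frac{14}{27}\right) - 5084\right) + 716565699 = \left(\frac{4}{9} - 5084\right) + 716565699 = - \frac{45752}{9} + 716565699 = \frac{6449045539}{9}$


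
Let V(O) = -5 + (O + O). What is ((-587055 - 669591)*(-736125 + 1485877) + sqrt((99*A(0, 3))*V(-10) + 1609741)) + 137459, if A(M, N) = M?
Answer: -942172714333 + sqrt(1609741) ≈ -9.4217e+11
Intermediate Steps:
V(O) = -5 + 2*O
((-587055 - 669591)*(-736125 + 1485877) + sqrt((99*A(0, 3))*V(-10) + 1609741)) + 137459 = ((-587055 - 669591)*(-736125 + 1485877) + sqrt((99*0)*(-5 + 2*(-10)) + 1609741)) + 137459 = (-1256646*749752 + sqrt(0*(-5 - 20) + 1609741)) + 137459 = (-942172851792 + sqrt(0*(-25) + 1609741)) + 137459 = (-942172851792 + sqrt(0 + 1609741)) + 137459 = (-942172851792 + sqrt(1609741)) + 137459 = -942172714333 + sqrt(1609741)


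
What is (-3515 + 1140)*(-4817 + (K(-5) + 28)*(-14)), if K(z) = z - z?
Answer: 12371375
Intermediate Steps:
K(z) = 0
(-3515 + 1140)*(-4817 + (K(-5) + 28)*(-14)) = (-3515 + 1140)*(-4817 + (0 + 28)*(-14)) = -2375*(-4817 + 28*(-14)) = -2375*(-4817 - 392) = -2375*(-5209) = 12371375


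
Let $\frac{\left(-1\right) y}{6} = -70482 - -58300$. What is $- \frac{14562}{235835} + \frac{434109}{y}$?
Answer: $\frac{33771243437}{5745883940} \approx 5.8775$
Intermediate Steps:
$y = 73092$ ($y = - 6 \left(-70482 - -58300\right) = - 6 \left(-70482 + 58300\right) = \left(-6\right) \left(-12182\right) = 73092$)
$- \frac{14562}{235835} + \frac{434109}{y} = - \frac{14562}{235835} + \frac{434109}{73092} = \left(-14562\right) \frac{1}{235835} + 434109 \cdot \frac{1}{73092} = - \frac{14562}{235835} + \frac{144703}{24364} = \frac{33771243437}{5745883940}$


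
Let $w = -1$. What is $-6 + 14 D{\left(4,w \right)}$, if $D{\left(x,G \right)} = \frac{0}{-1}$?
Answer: $-6$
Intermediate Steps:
$D{\left(x,G \right)} = 0$ ($D{\left(x,G \right)} = 0 \left(-1\right) = 0$)
$-6 + 14 D{\left(4,w \right)} = -6 + 14 \cdot 0 = -6 + 0 = -6$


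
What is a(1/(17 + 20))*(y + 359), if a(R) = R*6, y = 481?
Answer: 5040/37 ≈ 136.22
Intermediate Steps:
a(R) = 6*R
a(1/(17 + 20))*(y + 359) = (6/(17 + 20))*(481 + 359) = (6/37)*840 = 5040/37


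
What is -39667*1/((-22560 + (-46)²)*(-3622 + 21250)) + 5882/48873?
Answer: 235748221235/1957020626704 ≈ 0.12046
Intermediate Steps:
-39667*1/((-22560 + (-46)²)*(-3622 + 21250)) + 5882/48873 = -39667*1/(17628*(-22560 + 2116)) + 5882*(1/48873) = -39667/(17628*(-20444)) + 5882/48873 = -39667/(-360386832) + 5882/48873 = -39667*(-1/360386832) + 5882/48873 = 39667/360386832 + 5882/48873 = 235748221235/1957020626704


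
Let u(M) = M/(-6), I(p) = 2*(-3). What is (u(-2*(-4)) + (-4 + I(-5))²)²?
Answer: 87616/9 ≈ 9735.1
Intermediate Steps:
I(p) = -6
u(M) = -M/6 (u(M) = M*(-⅙) = -M/6)
(u(-2*(-4)) + (-4 + I(-5))²)² = (-(-1)*(-4)/3 + (-4 - 6)²)² = (-⅙*8 + (-10)²)² = (-4/3 + 100)² = (296/3)² = 87616/9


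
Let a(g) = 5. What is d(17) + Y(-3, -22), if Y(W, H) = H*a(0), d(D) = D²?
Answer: 179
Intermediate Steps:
Y(W, H) = 5*H (Y(W, H) = H*5 = 5*H)
d(17) + Y(-3, -22) = 17² + 5*(-22) = 289 - 110 = 179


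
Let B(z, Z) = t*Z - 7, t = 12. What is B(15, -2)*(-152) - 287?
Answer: 4425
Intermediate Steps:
B(z, Z) = -7 + 12*Z (B(z, Z) = 12*Z - 7 = -7 + 12*Z)
B(15, -2)*(-152) - 287 = (-7 + 12*(-2))*(-152) - 287 = (-7 - 24)*(-152) - 287 = -31*(-152) - 287 = 4712 - 287 = 4425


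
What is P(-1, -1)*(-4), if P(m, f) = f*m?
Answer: -4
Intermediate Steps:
P(-1, -1)*(-4) = -1*(-1)*(-4) = 1*(-4) = -4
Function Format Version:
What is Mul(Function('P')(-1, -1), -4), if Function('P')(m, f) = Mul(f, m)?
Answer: -4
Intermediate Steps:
Mul(Function('P')(-1, -1), -4) = Mul(Mul(-1, -1), -4) = Mul(1, -4) = -4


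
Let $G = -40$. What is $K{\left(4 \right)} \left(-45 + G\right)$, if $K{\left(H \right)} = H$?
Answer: $-340$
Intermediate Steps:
$K{\left(4 \right)} \left(-45 + G\right) = 4 \left(-45 - 40\right) = 4 \left(-85\right) = -340$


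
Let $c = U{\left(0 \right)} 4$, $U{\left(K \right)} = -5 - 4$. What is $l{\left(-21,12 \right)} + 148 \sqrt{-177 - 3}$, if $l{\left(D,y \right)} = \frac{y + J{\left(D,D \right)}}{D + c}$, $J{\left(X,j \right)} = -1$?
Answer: $- \frac{11}{57} + 888 i \sqrt{5} \approx -0.19298 + 1985.6 i$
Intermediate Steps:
$U{\left(K \right)} = -9$ ($U{\left(K \right)} = -5 - 4 = -9$)
$c = -36$ ($c = \left(-9\right) 4 = -36$)
$l{\left(D,y \right)} = \frac{-1 + y}{-36 + D}$ ($l{\left(D,y \right)} = \frac{y - 1}{D - 36} = \frac{-1 + y}{-36 + D}$)
$l{\left(-21,12 \right)} + 148 \sqrt{-177 - 3} = \frac{-1 + 12}{-36 - 21} + 148 \sqrt{-177 - 3} = \frac{1}{-57} \cdot 11 + 148 \sqrt{-180} = \left(- \frac{1}{57}\right) 11 + 148 \cdot 6 i \sqrt{5} = - \frac{11}{57} + 888 i \sqrt{5}$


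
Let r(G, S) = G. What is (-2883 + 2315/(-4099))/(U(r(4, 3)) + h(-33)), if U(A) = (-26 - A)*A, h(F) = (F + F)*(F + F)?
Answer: -2954933/4340841 ≈ -0.68073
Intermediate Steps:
h(F) = 4*F² (h(F) = (2*F)*(2*F) = 4*F²)
U(A) = A*(-26 - A)
(-2883 + 2315/(-4099))/(U(r(4, 3)) + h(-33)) = (-2883 + 2315/(-4099))/(-1*4*(26 + 4) + 4*(-33)²) = (-2883 + 2315*(-1/4099))/(-1*4*30 + 4*1089) = (-2883 - 2315/4099)/(-120 + 4356) = -11819732/4099/4236 = -11819732/4099*1/4236 = -2954933/4340841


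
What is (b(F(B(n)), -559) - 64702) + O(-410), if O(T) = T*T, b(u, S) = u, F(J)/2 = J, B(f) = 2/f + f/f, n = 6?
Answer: 310202/3 ≈ 1.0340e+5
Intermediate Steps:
B(f) = 1 + 2/f (B(f) = 2/f + 1 = 1 + 2/f)
F(J) = 2*J
O(T) = T²
(b(F(B(n)), -559) - 64702) + O(-410) = (2*((2 + 6)/6) - 64702) + (-410)² = (2*((⅙)*8) - 64702) + 168100 = (2*(4/3) - 64702) + 168100 = (8/3 - 64702) + 168100 = -194098/3 + 168100 = 310202/3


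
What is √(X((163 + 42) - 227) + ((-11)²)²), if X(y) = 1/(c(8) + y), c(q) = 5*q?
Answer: √527078/6 ≈ 121.00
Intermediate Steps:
X(y) = 1/(40 + y) (X(y) = 1/(5*8 + y) = 1/(40 + y))
√(X((163 + 42) - 227) + ((-11)²)²) = √(1/(40 + ((163 + 42) - 227)) + ((-11)²)²) = √(1/(40 + (205 - 227)) + 121²) = √(1/(40 - 22) + 14641) = √(1/18 + 14641) = √(263539/18) = √527078/6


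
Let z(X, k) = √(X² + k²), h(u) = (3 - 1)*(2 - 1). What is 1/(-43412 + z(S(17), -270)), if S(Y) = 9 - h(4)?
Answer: -43412/1884528795 - √72949/1884528795 ≈ -2.3179e-5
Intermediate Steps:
h(u) = 2 (h(u) = 2*1 = 2)
S(Y) = 7 (S(Y) = 9 - 1*2 = 9 - 2 = 7)
1/(-43412 + z(S(17), -270)) = 1/(-43412 + √(7² + (-270)²)) = 1/(-43412 + √(49 + 72900)) = 1/(-43412 + √72949)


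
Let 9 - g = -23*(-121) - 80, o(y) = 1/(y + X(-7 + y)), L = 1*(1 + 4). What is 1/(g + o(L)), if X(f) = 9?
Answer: -14/37715 ≈ -0.00037121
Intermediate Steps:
L = 5 (L = 1*5 = 5)
o(y) = 1/(9 + y) (o(y) = 1/(y + 9) = 1/(9 + y))
g = -2694 (g = 9 - (-23*(-121) - 80) = 9 - (2783 - 80) = 9 - 1*2703 = 9 - 2703 = -2694)
1/(g + o(L)) = 1/(-2694 + 1/(9 + 5)) = 1/(-2694 + 1/14) = 1/(-37715/14) = -14/37715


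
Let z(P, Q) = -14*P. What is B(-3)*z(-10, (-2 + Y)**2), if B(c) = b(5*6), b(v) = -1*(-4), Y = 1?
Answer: 560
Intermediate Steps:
b(v) = 4
B(c) = 4
B(-3)*z(-10, (-2 + Y)**2) = 4*(-14*(-10)) = 4*140 = 560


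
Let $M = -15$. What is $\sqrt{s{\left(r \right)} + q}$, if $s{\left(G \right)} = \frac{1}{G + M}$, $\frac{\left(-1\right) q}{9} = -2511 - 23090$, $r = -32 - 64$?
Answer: $\frac{\sqrt{2838869178}}{111} \approx 480.01$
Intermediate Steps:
$r = -96$ ($r = -32 - 64 = -96$)
$q = 230409$ ($q = - 9 \left(-2511 - 23090\right) = \left(-9\right) \left(-25601\right) = 230409$)
$s{\left(G \right)} = \frac{1}{-15 + G}$ ($s{\left(G \right)} = \frac{1}{G - 15} = \frac{1}{-15 + G}$)
$\sqrt{s{\left(r \right)} + q} = \sqrt{\frac{1}{-15 - 96} + 230409} = \sqrt{\frac{1}{-111} + 230409} = \sqrt{- \frac{1}{111} + 230409} = \sqrt{\frac{25575398}{111}} = \frac{\sqrt{2838869178}}{111}$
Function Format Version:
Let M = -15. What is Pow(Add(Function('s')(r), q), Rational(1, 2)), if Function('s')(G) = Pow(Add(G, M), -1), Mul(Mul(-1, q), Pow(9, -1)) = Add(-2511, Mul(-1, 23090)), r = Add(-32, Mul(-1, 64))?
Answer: Mul(Rational(1, 111), Pow(2838869178, Rational(1, 2))) ≈ 480.01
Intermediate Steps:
r = -96 (r = Add(-32, -64) = -96)
q = 230409 (q = Mul(-9, Add(-2511, Mul(-1, 23090))) = Mul(-9, Add(-2511, -23090)) = Mul(-9, -25601) = 230409)
Function('s')(G) = Pow(Add(-15, G), -1) (Function('s')(G) = Pow(Add(G, -15), -1) = Pow(Add(-15, G), -1))
Pow(Add(Function('s')(r), q), Rational(1, 2)) = Pow(Add(Pow(Add(-15, -96), -1), 230409), Rational(1, 2)) = Pow(Add(Pow(-111, -1), 230409), Rational(1, 2)) = Pow(Add(Rational(-1, 111), 230409), Rational(1, 2)) = Pow(Rational(25575398, 111), Rational(1, 2)) = Mul(Rational(1, 111), Pow(2838869178, Rational(1, 2)))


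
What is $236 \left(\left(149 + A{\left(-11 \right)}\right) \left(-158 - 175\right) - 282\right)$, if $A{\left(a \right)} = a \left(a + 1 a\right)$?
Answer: $-30794460$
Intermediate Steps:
$A{\left(a \right)} = 2 a^{2}$ ($A{\left(a \right)} = a \left(a + a\right) = a 2 a = 2 a^{2}$)
$236 \left(\left(149 + A{\left(-11 \right)}\right) \left(-158 - 175\right) - 282\right) = 236 \left(\left(149 + 2 \left(-11\right)^{2}\right) \left(-158 - 175\right) - 282\right) = 236 \left(\left(149 + 2 \cdot 121\right) \left(-333\right) - 282\right) = 236 \left(\left(149 + 242\right) \left(-333\right) - 282\right) = 236 \left(391 \left(-333\right) - 282\right) = 236 \left(-130203 - 282\right) = 236 \left(-130485\right) = -30794460$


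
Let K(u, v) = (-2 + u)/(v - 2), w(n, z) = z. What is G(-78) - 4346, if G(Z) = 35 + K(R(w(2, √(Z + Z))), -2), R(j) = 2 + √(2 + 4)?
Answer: -4311 - √6/4 ≈ -4311.6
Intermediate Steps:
R(j) = 2 + √6
K(u, v) = (-2 + u)/(-2 + v)
G(Z) = 35 - √6/4 (G(Z) = 35 + (-2 + (2 + √6))/(-2 - 2) = 35 + √6/(-4) = 35 - √6/4)
G(-78) - 4346 = (35 - √6/4) - 4346 = -4311 - √6/4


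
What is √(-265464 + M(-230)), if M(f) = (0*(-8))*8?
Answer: 6*I*√7374 ≈ 515.23*I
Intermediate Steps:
M(f) = 0 (M(f) = 0*8 = 0)
√(-265464 + M(-230)) = √(-265464 + 0) = √(-265464) = 6*I*√7374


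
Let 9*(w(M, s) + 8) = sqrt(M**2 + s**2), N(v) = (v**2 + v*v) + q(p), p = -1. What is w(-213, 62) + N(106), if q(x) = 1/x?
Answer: 22463 + sqrt(49213)/9 ≈ 22488.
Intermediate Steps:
q(x) = 1/x
N(v) = -1 + 2*v**2 (N(v) = (v**2 + v*v) + 1/(-1) = (v**2 + v**2) - 1 = 2*v**2 - 1 = -1 + 2*v**2)
w(M, s) = -8 + sqrt(M**2 + s**2)/9
w(-213, 62) + N(106) = (-8 + sqrt((-213)**2 + 62**2)/9) + (-1 + 2*106**2) = (-8 + sqrt(45369 + 3844)/9) + (-1 + 2*11236) = (-8 + sqrt(49213)/9) + (-1 + 22472) = (-8 + sqrt(49213)/9) + 22471 = 22463 + sqrt(49213)/9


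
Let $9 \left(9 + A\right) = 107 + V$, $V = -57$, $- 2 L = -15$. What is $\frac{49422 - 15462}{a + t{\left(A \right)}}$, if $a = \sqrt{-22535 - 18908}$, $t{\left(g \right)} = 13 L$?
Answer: $\frac{13244400}{203797} - \frac{135840 i \sqrt{41443}}{203797} \approx 64.988 - 135.69 i$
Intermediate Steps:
$L = \frac{15}{2}$ ($L = \left(- \frac{1}{2}\right) \left(-15\right) = \frac{15}{2} \approx 7.5$)
$A = - \frac{31}{9}$ ($A = -9 + \frac{107 - 57}{9} = -9 + \frac{1}{9} \cdot 50 = -9 + \frac{50}{9} = - \frac{31}{9} \approx -3.4444$)
$t{\left(g \right)} = \frac{195}{2}$ ($t{\left(g \right)} = 13 \cdot \frac{15}{2} = \frac{195}{2}$)
$a = i \sqrt{41443}$ ($a = \sqrt{-41443} = i \sqrt{41443} \approx 203.58 i$)
$\frac{49422 - 15462}{a + t{\left(A \right)}} = \frac{49422 - 15462}{i \sqrt{41443} + \frac{195}{2}} = \frac{33960}{\frac{195}{2} + i \sqrt{41443}}$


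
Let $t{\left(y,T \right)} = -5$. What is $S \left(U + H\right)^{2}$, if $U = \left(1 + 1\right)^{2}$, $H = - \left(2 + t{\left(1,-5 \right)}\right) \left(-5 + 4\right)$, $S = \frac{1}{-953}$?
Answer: $- \frac{1}{953} \approx -0.0010493$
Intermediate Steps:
$S = - \frac{1}{953} \approx -0.0010493$
$H = -3$ ($H = - \left(2 - 5\right) \left(-5 + 4\right) = - \left(-3\right) \left(-1\right) = \left(-1\right) 3 = -3$)
$U = 4$ ($U = 2^{2} = 4$)
$S \left(U + H\right)^{2} = - \frac{\left(4 - 3\right)^{2}}{953} = - \frac{1^{2}}{953} = \left(- \frac{1}{953}\right) 1 = - \frac{1}{953}$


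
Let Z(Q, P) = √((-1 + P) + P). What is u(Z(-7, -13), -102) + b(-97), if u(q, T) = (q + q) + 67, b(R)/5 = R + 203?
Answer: 597 + 6*I*√3 ≈ 597.0 + 10.392*I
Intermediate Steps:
b(R) = 1015 + 5*R (b(R) = 5*(R + 203) = 5*(203 + R) = 1015 + 5*R)
Z(Q, P) = √(-1 + 2*P)
u(q, T) = 67 + 2*q (u(q, T) = 2*q + 67 = 67 + 2*q)
u(Z(-7, -13), -102) + b(-97) = (67 + 2*√(-1 + 2*(-13))) + (1015 + 5*(-97)) = (67 + 2*√(-1 - 26)) + (1015 - 485) = (67 + 2*√(-27)) + 530 = (67 + 2*(3*I*√3)) + 530 = (67 + 6*I*√3) + 530 = 597 + 6*I*√3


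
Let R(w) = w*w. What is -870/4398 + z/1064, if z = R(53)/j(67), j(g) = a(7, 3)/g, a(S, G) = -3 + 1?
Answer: -138261359/1559824 ≈ -88.639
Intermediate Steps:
a(S, G) = -2
R(w) = w²
j(g) = -2/g
z = -188203/2 (z = 53²/((-2/67)) = 2809/((-2*1/67)) = 2809/(-2/67) = 2809*(-67/2) = -188203/2 ≈ -94102.)
-870/4398 + z/1064 = -870/4398 - 188203/2/1064 = -870*1/4398 - 188203/2*1/1064 = -145/733 - 188203/2128 = -138261359/1559824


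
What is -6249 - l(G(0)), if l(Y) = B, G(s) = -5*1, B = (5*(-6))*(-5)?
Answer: -6399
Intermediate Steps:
B = 150 (B = -30*(-5) = 150)
G(s) = -5
l(Y) = 150
-6249 - l(G(0)) = -6249 - 1*150 = -6249 - 150 = -6399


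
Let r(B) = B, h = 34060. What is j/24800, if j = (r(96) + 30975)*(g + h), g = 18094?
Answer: 810238467/12400 ≈ 65342.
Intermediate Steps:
j = 1620476934 (j = (96 + 30975)*(18094 + 34060) = 31071*52154 = 1620476934)
j/24800 = 1620476934/24800 = 1620476934*(1/24800) = 810238467/12400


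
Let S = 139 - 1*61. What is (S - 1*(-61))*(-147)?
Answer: -20433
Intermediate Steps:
S = 78 (S = 139 - 61 = 78)
(S - 1*(-61))*(-147) = (78 - 1*(-61))*(-147) = (78 + 61)*(-147) = 139*(-147) = -20433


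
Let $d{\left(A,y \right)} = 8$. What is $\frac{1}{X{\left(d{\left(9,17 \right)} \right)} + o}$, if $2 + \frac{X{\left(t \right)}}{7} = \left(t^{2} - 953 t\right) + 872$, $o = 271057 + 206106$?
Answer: $\frac{1}{430333} \approx 2.3238 \cdot 10^{-6}$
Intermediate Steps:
$o = 477163$
$X{\left(t \right)} = 6090 - 6671 t + 7 t^{2}$ ($X{\left(t \right)} = -14 + 7 \left(\left(t^{2} - 953 t\right) + 872\right) = -14 + 7 \left(872 + t^{2} - 953 t\right) = -14 + \left(6104 - 6671 t + 7 t^{2}\right) = 6090 - 6671 t + 7 t^{2}$)
$\frac{1}{X{\left(d{\left(9,17 \right)} \right)} + o} = \frac{1}{\left(6090 - 53368 + 7 \cdot 8^{2}\right) + 477163} = \frac{1}{\left(6090 - 53368 + 7 \cdot 64\right) + 477163} = \frac{1}{\left(6090 - 53368 + 448\right) + 477163} = \frac{1}{-46830 + 477163} = \frac{1}{430333}$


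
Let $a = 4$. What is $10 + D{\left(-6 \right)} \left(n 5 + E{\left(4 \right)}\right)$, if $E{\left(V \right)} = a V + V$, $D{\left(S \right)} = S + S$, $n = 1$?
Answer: $-290$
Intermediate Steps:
$D{\left(S \right)} = 2 S$
$E{\left(V \right)} = 5 V$ ($E{\left(V \right)} = 4 V + V = 5 V$)
$10 + D{\left(-6 \right)} \left(n 5 + E{\left(4 \right)}\right) = 10 + 2 \left(-6\right) \left(1 \cdot 5 + 5 \cdot 4\right) = 10 - 12 \left(5 + 20\right) = 10 - 300 = -290$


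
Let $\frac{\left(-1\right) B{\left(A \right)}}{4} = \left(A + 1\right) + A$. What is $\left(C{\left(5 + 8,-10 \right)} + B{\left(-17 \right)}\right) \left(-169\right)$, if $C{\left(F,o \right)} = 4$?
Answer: $-22984$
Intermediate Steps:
$B{\left(A \right)} = -4 - 8 A$ ($B{\left(A \right)} = - 4 \left(\left(A + 1\right) + A\right) = - 4 \left(\left(1 + A\right) + A\right) = - 4 \left(1 + 2 A\right) = -4 - 8 A$)
$\left(C{\left(5 + 8,-10 \right)} + B{\left(-17 \right)}\right) \left(-169\right) = \left(4 - -132\right) \left(-169\right) = \left(4 + \left(-4 + 136\right)\right) \left(-169\right) = \left(4 + 132\right) \left(-169\right) = 136 \left(-169\right) = -22984$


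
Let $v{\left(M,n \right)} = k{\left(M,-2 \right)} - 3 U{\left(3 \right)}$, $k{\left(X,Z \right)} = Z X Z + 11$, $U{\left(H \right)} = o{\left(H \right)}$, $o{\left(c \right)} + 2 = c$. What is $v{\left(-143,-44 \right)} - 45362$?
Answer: $-45926$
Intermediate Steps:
$o{\left(c \right)} = -2 + c$
$U{\left(H \right)} = -2 + H$
$k{\left(X,Z \right)} = 11 + X Z^{2}$ ($k{\left(X,Z \right)} = X Z Z + 11 = X Z^{2} + 11 = 11 + X Z^{2}$)
$v{\left(M,n \right)} = 8 + 4 M$ ($v{\left(M,n \right)} = \left(11 + M \left(-2\right)^{2}\right) - 3 \left(-2 + 3\right) = \left(11 + M 4\right) - 3 \cdot 1 = \left(11 + 4 M\right) - 3 = 8 + 4 M$)
$v{\left(-143,-44 \right)} - 45362 = \left(8 + 4 \left(-143\right)\right) - 45362 = \left(8 - 572\right) - 45362 = -564 - 45362 = -45926$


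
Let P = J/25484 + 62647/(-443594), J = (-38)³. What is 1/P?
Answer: -2826137374/6484346529 ≈ -0.43584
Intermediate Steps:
J = -54872
P = -6484346529/2826137374 (P = -54872/25484 + 62647/(-443594) = -54872*1/25484 + 62647*(-1/443594) = -13718/6371 - 62647/443594 = -6484346529/2826137374 ≈ -2.2944)
1/P = 1/(-6484346529/2826137374) = -2826137374/6484346529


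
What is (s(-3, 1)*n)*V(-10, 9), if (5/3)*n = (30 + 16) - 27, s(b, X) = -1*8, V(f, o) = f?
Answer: 912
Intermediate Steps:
s(b, X) = -8
n = 57/5 (n = 3*((30 + 16) - 27)/5 = 3*(46 - 27)/5 = (⅗)*19 = 57/5 ≈ 11.400)
(s(-3, 1)*n)*V(-10, 9) = -8*57/5*(-10) = -456/5*(-10) = 912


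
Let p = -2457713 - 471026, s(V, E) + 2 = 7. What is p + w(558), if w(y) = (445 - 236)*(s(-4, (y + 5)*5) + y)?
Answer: -2811072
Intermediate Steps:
s(V, E) = 5 (s(V, E) = -2 + 7 = 5)
w(y) = 1045 + 209*y (w(y) = (445 - 236)*(5 + y) = 209*(5 + y) = 1045 + 209*y)
p = -2928739
p + w(558) = -2928739 + (1045 + 209*558) = -2928739 + (1045 + 116622) = -2928739 + 117667 = -2811072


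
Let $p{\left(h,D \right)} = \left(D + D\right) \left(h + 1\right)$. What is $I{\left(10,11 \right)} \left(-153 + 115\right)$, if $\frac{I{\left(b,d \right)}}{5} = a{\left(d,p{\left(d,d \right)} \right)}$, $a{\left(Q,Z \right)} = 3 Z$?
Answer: $-150480$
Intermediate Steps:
$p{\left(h,D \right)} = 2 D \left(1 + h\right)$
$I{\left(b,d \right)} = 30 d \left(1 + d\right)$ ($I{\left(b,d \right)} = 5 \cdot 3 \cdot 2 d \left(1 + d\right) = 5 \cdot 6 d \left(1 + d\right) = 30 d \left(1 + d\right)$)
$I{\left(10,11 \right)} \left(-153 + 115\right) = 30 \cdot 11 \left(1 + 11\right) \left(-153 + 115\right) = 30 \cdot 11 \cdot 12 \left(-38\right) = 3960 \left(-38\right) = -150480$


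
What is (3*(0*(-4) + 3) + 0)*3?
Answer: 27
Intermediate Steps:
(3*(0*(-4) + 3) + 0)*3 = (3*(0 + 3) + 0)*3 = (3*3 + 0)*3 = (9 + 0)*3 = 9*3 = 27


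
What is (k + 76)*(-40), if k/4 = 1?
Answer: -3200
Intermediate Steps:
k = 4 (k = 4*1 = 4)
(k + 76)*(-40) = (4 + 76)*(-40) = 80*(-40) = -3200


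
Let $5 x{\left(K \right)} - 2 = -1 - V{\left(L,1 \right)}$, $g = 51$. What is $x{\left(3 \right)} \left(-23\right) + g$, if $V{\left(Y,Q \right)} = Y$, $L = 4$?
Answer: $\frac{324}{5} \approx 64.8$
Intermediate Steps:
$x{\left(K \right)} = - \frac{3}{5}$ ($x{\left(K \right)} = \frac{2}{5} + \frac{-1 - 4}{5} = \frac{2}{5} + \frac{1}{5} \left(-5\right) = \frac{2}{5} - 1 = - \frac{3}{5}$)
$x{\left(3 \right)} \left(-23\right) + g = \left(- \frac{3}{5}\right) \left(-23\right) + 51 = \frac{69}{5} + 51 = \frac{324}{5}$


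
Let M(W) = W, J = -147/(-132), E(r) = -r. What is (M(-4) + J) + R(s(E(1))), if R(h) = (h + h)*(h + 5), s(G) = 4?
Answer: 3041/44 ≈ 69.114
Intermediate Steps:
J = 49/44 (J = -147*(-1/132) = 49/44 ≈ 1.1136)
R(h) = 2*h*(5 + h) (R(h) = (2*h)*(5 + h) = 2*h*(5 + h))
(M(-4) + J) + R(s(E(1))) = (-4 + 49/44) + 2*4*(5 + 4) = -127/44 + 2*4*9 = -127/44 + 72 = 3041/44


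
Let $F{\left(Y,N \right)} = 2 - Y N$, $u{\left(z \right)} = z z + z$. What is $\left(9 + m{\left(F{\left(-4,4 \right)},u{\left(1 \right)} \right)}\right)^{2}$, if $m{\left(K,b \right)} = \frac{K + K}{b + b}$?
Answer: $324$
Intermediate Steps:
$u{\left(z \right)} = z + z^{2}$ ($u{\left(z \right)} = z^{2} + z = z + z^{2}$)
$F{\left(Y,N \right)} = 2 - N Y$
$m{\left(K,b \right)} = \frac{K}{b}$ ($m{\left(K,b \right)} = \frac{2 K}{2 b} = 2 K \frac{1}{2 b} = \frac{K}{b}$)
$\left(9 + m{\left(F{\left(-4,4 \right)},u{\left(1 \right)} \right)}\right)^{2} = \left(9 + \frac{2 - 4 \left(-4\right)}{1 \left(1 + 1\right)}\right)^{2} = \left(9 + \frac{2 + 16}{1 \cdot 2}\right)^{2} = \left(9 + \frac{18}{2}\right)^{2} = \left(9 + 18 \cdot \frac{1}{2}\right)^{2} = \left(9 + 9\right)^{2} = 18^{2} = 324$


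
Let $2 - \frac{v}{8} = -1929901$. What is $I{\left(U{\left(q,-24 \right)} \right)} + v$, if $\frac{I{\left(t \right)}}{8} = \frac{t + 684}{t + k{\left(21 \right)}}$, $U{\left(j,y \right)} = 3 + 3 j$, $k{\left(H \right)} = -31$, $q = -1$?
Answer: $\frac{478610472}{31} \approx 1.5439 \cdot 10^{7}$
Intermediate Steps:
$v = 15439224$ ($v = 16 - -15439208 = 16 + 15439208 = 15439224$)
$I{\left(t \right)} = \frac{8 \left(684 + t\right)}{-31 + t}$ ($I{\left(t \right)} = 8 \frac{t + 684}{t - 31} = 8 \frac{684 + t}{-31 + t} = \frac{8 \left(684 + t\right)}{-31 + t}$)
$I{\left(U{\left(q,-24 \right)} \right)} + v = \frac{8 \left(684 + \left(3 + 3 \left(-1\right)\right)\right)}{-31 + \left(3 + 3 \left(-1\right)\right)} + 15439224 = \frac{8 \left(684 + \left(3 - 3\right)\right)}{-31 + \left(3 - 3\right)} + 15439224 = \frac{8 \left(684 + 0\right)}{-31 + 0} + 15439224 = 8 \frac{1}{-31} \cdot 684 + 15439224 = 8 \left(- \frac{1}{31}\right) 684 + 15439224 = - \frac{5472}{31} + 15439224 = \frac{478610472}{31}$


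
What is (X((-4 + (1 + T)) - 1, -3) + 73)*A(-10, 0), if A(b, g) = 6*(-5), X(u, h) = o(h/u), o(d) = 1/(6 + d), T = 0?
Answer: -19750/9 ≈ -2194.4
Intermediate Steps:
X(u, h) = 1/(6 + h/u)
A(b, g) = -30
(X((-4 + (1 + T)) - 1, -3) + 73)*A(-10, 0) = (((-4 + (1 + 0)) - 1)/(-3 + 6*((-4 + (1 + 0)) - 1)) + 73)*(-30) = (((-4 + 1) - 1)/(-3 + 6*((-4 + 1) - 1)) + 73)*(-30) = ((-3 - 1)/(-3 + 6*(-3 - 1)) + 73)*(-30) = (-4/(-3 + 6*(-4)) + 73)*(-30) = (-4/(-3 - 24) + 73)*(-30) = (-4/(-27) + 73)*(-30) = (-4*(-1/27) + 73)*(-30) = (4/27 + 73)*(-30) = (1975/27)*(-30) = -19750/9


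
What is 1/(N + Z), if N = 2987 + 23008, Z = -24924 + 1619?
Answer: 1/2690 ≈ 0.00037175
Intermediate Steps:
Z = -23305
N = 25995
1/(N + Z) = 1/(25995 - 23305) = 1/2690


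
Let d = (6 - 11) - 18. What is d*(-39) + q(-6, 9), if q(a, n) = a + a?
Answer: 885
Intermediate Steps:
q(a, n) = 2*a
d = -23 (d = -5 - 18 = -23)
d*(-39) + q(-6, 9) = -23*(-39) + 2*(-6) = 897 - 12 = 885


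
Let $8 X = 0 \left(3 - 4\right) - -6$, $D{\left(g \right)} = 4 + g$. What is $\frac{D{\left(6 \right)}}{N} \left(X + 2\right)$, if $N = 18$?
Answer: $\frac{55}{36} \approx 1.5278$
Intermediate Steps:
$X = \frac{3}{4}$ ($X = \frac{0 \left(3 - 4\right) - -6}{8} = \frac{0 \left(-1\right) + 6}{8} = \frac{0 + 6}{8} = \frac{1}{8} \cdot 6 = \frac{3}{4} \approx 0.75$)
$\frac{D{\left(6 \right)}}{N} \left(X + 2\right) = \frac{4 + 6}{18} \left(\frac{3}{4} + 2\right) = 10 \cdot \frac{1}{18} \cdot \frac{11}{4} = \frac{5}{9} \cdot \frac{11}{4} = \frac{55}{36}$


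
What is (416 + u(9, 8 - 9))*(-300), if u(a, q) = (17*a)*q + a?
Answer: -81600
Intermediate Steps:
u(a, q) = a + 17*a*q (u(a, q) = 17*a*q + a = a + 17*a*q)
(416 + u(9, 8 - 9))*(-300) = (416 + 9*(1 + 17*(8 - 9)))*(-300) = (416 + 9*(1 + 17*(-1)))*(-300) = (416 + 9*(1 - 17))*(-300) = (416 + 9*(-16))*(-300) = (416 - 144)*(-300) = 272*(-300) = -81600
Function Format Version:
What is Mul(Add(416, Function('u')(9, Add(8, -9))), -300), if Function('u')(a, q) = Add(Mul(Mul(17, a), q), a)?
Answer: -81600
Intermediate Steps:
Function('u')(a, q) = Add(a, Mul(17, a, q)) (Function('u')(a, q) = Add(Mul(17, a, q), a) = Add(a, Mul(17, a, q)))
Mul(Add(416, Function('u')(9, Add(8, -9))), -300) = Mul(Add(416, Mul(9, Add(1, Mul(17, Add(8, -9))))), -300) = Mul(Add(416, Mul(9, Add(1, Mul(17, -1)))), -300) = Mul(Add(416, Mul(9, Add(1, -17))), -300) = Mul(Add(416, Mul(9, -16)), -300) = Mul(Add(416, -144), -300) = Mul(272, -300) = -81600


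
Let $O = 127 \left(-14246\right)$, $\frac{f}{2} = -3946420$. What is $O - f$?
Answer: $6083598$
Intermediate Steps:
$f = -7892840$ ($f = 2 \left(-3946420\right) = -7892840$)
$O = -1809242$
$O - f = -1809242 - -7892840 = -1809242 + 7892840 = 6083598$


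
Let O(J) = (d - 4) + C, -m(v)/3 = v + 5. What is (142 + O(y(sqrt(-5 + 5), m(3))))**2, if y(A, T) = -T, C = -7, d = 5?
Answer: 18496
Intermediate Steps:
m(v) = -15 - 3*v (m(v) = -3*(v + 5) = -3*(5 + v) = -15 - 3*v)
O(J) = -6 (O(J) = (5 - 4) - 7 = 1 - 7 = -6)
(142 + O(y(sqrt(-5 + 5), m(3))))**2 = (142 - 6)**2 = 136**2 = 18496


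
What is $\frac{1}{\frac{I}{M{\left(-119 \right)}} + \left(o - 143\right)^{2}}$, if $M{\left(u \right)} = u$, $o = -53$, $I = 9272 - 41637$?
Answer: $\frac{119}{4603869} \approx 2.5848 \cdot 10^{-5}$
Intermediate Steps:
$I = -32365$ ($I = 9272 - 41637 = -32365$)
$\frac{1}{\frac{I}{M{\left(-119 \right)}} + \left(o - 143\right)^{2}} = \frac{1}{- \frac{32365}{-119} + \left(-53 - 143\right)^{2}} = \frac{1}{\left(-32365\right) \left(- \frac{1}{119}\right) + \left(-196\right)^{2}} = \frac{1}{\frac{32365}{119} + 38416} = \frac{1}{\frac{4603869}{119}} = \frac{119}{4603869}$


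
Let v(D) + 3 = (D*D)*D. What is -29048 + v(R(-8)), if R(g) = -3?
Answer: -29078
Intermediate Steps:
v(D) = -3 + D³ (v(D) = -3 + (D*D)*D = -3 + D²*D = -3 + D³)
-29048 + v(R(-8)) = -29048 + (-3 + (-3)³) = -29048 + (-3 - 27) = -29048 - 30 = -29078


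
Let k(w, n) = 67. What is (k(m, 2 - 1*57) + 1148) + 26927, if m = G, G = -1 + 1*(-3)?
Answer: 28142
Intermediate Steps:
G = -4 (G = -1 - 3 = -4)
m = -4
(k(m, 2 - 1*57) + 1148) + 26927 = (67 + 1148) + 26927 = 1215 + 26927 = 28142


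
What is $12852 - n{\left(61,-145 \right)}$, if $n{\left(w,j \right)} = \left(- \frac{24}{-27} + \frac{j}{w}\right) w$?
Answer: $\frac{116485}{9} \approx 12943.0$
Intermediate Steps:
$n{\left(w,j \right)} = w \left(\frac{8}{9} + \frac{j}{w}\right)$ ($n{\left(w,j \right)} = \left(\left(-24\right) \left(- \frac{1}{27}\right) + \frac{j}{w}\right) w = \left(\frac{8}{9} + \frac{j}{w}\right) w = w \left(\frac{8}{9} + \frac{j}{w}\right)$)
$12852 - n{\left(61,-145 \right)} = 12852 - \left(-145 + \frac{8}{9} \cdot 61\right) = 12852 - \left(-145 + \frac{488}{9}\right) = 12852 - - \frac{817}{9} = 12852 + \frac{817}{9} = \frac{116485}{9}$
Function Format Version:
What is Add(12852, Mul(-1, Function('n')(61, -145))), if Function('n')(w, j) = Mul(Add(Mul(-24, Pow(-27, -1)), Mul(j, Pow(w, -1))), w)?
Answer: Rational(116485, 9) ≈ 12943.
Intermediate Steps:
Function('n')(w, j) = Mul(w, Add(Rational(8, 9), Mul(j, Pow(w, -1)))) (Function('n')(w, j) = Mul(Add(Mul(-24, Rational(-1, 27)), Mul(j, Pow(w, -1))), w) = Mul(Add(Rational(8, 9), Mul(j, Pow(w, -1))), w) = Mul(w, Add(Rational(8, 9), Mul(j, Pow(w, -1)))))
Add(12852, Mul(-1, Function('n')(61, -145))) = Add(12852, Mul(-1, Add(-145, Mul(Rational(8, 9), 61)))) = Add(12852, Mul(-1, Add(-145, Rational(488, 9)))) = Add(12852, Mul(-1, Rational(-817, 9))) = Add(12852, Rational(817, 9)) = Rational(116485, 9)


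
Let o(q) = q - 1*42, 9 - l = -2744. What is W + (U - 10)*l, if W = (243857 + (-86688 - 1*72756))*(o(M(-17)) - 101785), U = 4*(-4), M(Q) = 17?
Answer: -8594159108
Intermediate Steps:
l = 2753 (l = 9 - 1*(-2744) = 9 + 2744 = 2753)
U = -16
o(q) = -42 + q (o(q) = q - 42 = -42 + q)
W = -8594087530 (W = (243857 + (-86688 - 1*72756))*((-42 + 17) - 101785) = (243857 + (-86688 - 72756))*(-25 - 101785) = (243857 - 159444)*(-101810) = 84413*(-101810) = -8594087530)
W + (U - 10)*l = -8594087530 + (-16 - 10)*2753 = -8594087530 - 26*2753 = -8594087530 - 71578 = -8594159108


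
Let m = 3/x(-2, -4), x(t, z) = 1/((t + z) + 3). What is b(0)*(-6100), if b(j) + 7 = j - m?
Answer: -12200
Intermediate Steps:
x(t, z) = 1/(3 + t + z)
m = -9 (m = 3/(1/(3 - 2 - 4)) = 3/(1/(-3)) = 3/(-1/3) = 3*(-3) = -9)
b(j) = 2 + j (b(j) = -7 + (j - 1*(-9)) = -7 + (j + 9) = -7 + (9 + j) = 2 + j)
b(0)*(-6100) = (2 + 0)*(-6100) = 2*(-6100) = -12200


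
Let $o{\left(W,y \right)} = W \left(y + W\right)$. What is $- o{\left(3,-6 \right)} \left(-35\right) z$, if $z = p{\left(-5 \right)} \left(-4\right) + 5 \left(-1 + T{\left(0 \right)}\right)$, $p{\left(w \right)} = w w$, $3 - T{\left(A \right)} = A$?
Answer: $28350$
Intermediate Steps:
$T{\left(A \right)} = 3 - A$
$o{\left(W,y \right)} = W \left(W + y\right)$
$p{\left(w \right)} = w^{2}$
$z = -90$ ($z = \left(-5\right)^{2} \left(-4\right) + 5 \left(-1 + \left(3 - 0\right)\right) = 25 \left(-4\right) + 5 \left(-1 + \left(3 + 0\right)\right) = -100 + 5 \left(-1 + 3\right) = -100 + 5 \cdot 2 = -100 + 10 = -90$)
$- o{\left(3,-6 \right)} \left(-35\right) z = - 3 \left(3 - 6\right) \left(-35\right) \left(-90\right) = - 3 \left(-3\right) \left(-35\right) \left(-90\right) = - \left(-9\right) \left(-35\right) \left(-90\right) = - 315 \left(-90\right) = \left(-1\right) \left(-28350\right) = 28350$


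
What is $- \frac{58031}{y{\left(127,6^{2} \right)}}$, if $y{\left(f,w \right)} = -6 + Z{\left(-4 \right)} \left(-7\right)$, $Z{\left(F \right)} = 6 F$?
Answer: $- \frac{58031}{162} \approx -358.22$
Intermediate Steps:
$y{\left(f,w \right)} = 162$ ($y{\left(f,w \right)} = -6 + 6 \left(-4\right) \left(-7\right) = -6 - -168 = -6 + 168 = 162$)
$- \frac{58031}{y{\left(127,6^{2} \right)}} = - \frac{58031}{162}$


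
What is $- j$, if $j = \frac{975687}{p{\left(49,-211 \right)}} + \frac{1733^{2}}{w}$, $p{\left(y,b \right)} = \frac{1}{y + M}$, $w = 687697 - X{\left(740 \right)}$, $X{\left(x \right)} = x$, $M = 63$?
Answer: $- \frac{75068564622697}{686957} \approx -1.0928 \cdot 10^{8}$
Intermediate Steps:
$w = 686957$ ($w = 687697 - 740 = 686957$)
$p{\left(y,b \right)} = \frac{1}{63 + y}$ ($p{\left(y,b \right)} = \frac{1}{y + 63} = \frac{1}{63 + y}$)
$j = \frac{75068564622697}{686957}$ ($j = \frac{975687}{\frac{1}{63 + 49}} + \frac{1733^{2}}{686957} = \frac{975687}{\frac{1}{112}} + 3003289 \cdot \frac{1}{686957} = 975687 \frac{1}{\frac{1}{112}} + \frac{3003289}{686957} = 975687 \cdot 112 + \frac{3003289}{686957} = 109276944 + \frac{3003289}{686957} = \frac{75068564622697}{686957} \approx 1.0928 \cdot 10^{8}$)
$- j = \left(-1\right) \frac{75068564622697}{686957} = - \frac{75068564622697}{686957}$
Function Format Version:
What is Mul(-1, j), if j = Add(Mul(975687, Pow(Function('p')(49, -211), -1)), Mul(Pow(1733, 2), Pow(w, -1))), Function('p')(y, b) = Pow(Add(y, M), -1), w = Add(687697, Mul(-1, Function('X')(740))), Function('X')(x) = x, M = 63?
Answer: Rational(-75068564622697, 686957) ≈ -1.0928e+8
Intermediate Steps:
w = 686957 (w = Add(687697, Mul(-1, 740)) = Add(687697, -740) = 686957)
Function('p')(y, b) = Pow(Add(63, y), -1) (Function('p')(y, b) = Pow(Add(y, 63), -1) = Pow(Add(63, y), -1))
j = Rational(75068564622697, 686957) (j = Add(Mul(975687, Pow(Pow(Add(63, 49), -1), -1)), Mul(Pow(1733, 2), Pow(686957, -1))) = Add(Mul(975687, Pow(Pow(112, -1), -1)), Mul(3003289, Rational(1, 686957))) = Add(Mul(975687, Pow(Rational(1, 112), -1)), Rational(3003289, 686957)) = Add(Mul(975687, 112), Rational(3003289, 686957)) = Add(109276944, Rational(3003289, 686957)) = Rational(75068564622697, 686957) ≈ 1.0928e+8)
Mul(-1, j) = Mul(-1, Rational(75068564622697, 686957)) = Rational(-75068564622697, 686957)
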